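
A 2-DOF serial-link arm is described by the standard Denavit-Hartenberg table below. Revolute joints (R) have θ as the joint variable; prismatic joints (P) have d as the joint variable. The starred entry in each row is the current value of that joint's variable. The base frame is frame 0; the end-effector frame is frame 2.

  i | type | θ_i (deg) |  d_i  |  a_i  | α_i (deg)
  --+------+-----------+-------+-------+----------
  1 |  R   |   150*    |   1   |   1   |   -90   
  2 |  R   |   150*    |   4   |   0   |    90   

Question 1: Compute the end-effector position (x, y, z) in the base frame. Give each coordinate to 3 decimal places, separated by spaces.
after link 1: o_1 = (-0.8660, 0.5000, 1.0000)
after link 2: o_2 = (-2.8660, -2.9641, 1.0000)

-2.866 -2.964 1.000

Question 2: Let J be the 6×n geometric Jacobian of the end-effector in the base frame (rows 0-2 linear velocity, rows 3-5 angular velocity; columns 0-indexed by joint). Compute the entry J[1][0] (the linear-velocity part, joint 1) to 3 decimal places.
axis z_0 = ẑ; lever o_n−o_0 = (-2.8660,-2.9641,1.0000)
cross product → J_v[:, 0] = (2.9641,-2.8660,0.0000)
J_ω[:, 0] = z_0
entry J[1][0] = -2.8660

-2.866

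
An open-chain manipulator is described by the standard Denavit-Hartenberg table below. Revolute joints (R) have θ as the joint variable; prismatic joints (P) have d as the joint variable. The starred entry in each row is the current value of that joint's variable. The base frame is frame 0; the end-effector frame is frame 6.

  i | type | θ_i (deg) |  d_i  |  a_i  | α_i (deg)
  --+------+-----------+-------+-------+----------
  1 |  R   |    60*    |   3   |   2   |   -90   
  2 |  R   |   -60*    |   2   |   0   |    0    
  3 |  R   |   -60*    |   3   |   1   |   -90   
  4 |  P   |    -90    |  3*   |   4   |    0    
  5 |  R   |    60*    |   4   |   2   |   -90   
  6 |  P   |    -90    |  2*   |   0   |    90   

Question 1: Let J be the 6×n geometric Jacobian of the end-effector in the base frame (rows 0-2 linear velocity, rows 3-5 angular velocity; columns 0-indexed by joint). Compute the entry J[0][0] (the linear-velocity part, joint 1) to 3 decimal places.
-9.500

axis z_0 = ẑ; lever o_n−o_0 = (-4.0622,9.5000,9.7321)
cross product → J_v[:, 0] = (-9.5000,-4.0622,0.0000)
J_ω[:, 0] = z_0
entry J[0][0] = -9.5000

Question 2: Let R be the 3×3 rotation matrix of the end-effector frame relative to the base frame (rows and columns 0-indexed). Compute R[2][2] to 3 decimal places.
-0.750

End-effector z-axis (col 2 of R) = (0.6495,0.1250,-0.7500)
R[2][2] = -0.7500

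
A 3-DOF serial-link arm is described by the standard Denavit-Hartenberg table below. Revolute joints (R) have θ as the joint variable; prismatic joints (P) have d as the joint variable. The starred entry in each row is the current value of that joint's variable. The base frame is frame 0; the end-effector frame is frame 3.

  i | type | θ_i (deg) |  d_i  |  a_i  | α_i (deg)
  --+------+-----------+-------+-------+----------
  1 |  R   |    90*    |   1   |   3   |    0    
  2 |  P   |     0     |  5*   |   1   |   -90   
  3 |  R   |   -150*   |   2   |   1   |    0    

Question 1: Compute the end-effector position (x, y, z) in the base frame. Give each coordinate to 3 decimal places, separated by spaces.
-2.000 3.134 6.500

after link 1: o_1 = (0.0000, 3.0000, 1.0000)
after link 2: o_2 = (0.0000, 4.0000, 6.0000)
after link 3: o_3 = (-2.0000, 3.1340, 6.5000)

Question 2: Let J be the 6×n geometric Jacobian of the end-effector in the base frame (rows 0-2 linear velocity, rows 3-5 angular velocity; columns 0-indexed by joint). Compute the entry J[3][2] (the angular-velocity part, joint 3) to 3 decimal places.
axis z_2 = (-1.0000,0.0000,0.0000); lever o_n−o_2 = (-2.0000,-0.8660,0.5000)
cross product → J_v[:, 2] = (0.0000,0.5000,0.8660)
J_ω[:, 2] = z_2
entry J[3][2] = -1.0000

-1.000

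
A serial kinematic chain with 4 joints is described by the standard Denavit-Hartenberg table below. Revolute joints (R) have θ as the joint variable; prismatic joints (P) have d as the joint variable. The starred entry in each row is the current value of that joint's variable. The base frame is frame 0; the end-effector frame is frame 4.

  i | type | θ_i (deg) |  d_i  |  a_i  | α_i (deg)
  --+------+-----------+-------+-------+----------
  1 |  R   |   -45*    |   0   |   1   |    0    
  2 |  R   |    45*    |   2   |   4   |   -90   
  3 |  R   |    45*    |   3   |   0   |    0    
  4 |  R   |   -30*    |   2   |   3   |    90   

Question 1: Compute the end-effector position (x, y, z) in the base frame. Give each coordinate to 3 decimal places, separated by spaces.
after link 1: o_1 = (0.7071, -0.7071, 0.0000)
after link 2: o_2 = (4.7071, -0.7071, 2.0000)
after link 3: o_3 = (4.7071, 2.2929, 2.0000)
after link 4: o_4 = (7.6049, 4.2929, 1.2235)

7.605 4.293 1.224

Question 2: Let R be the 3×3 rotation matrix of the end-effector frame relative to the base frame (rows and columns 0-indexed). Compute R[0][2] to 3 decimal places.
0.259

End-effector z-axis (col 2 of R) = (0.2588,0.0000,0.9659)
R[0][2] = 0.2588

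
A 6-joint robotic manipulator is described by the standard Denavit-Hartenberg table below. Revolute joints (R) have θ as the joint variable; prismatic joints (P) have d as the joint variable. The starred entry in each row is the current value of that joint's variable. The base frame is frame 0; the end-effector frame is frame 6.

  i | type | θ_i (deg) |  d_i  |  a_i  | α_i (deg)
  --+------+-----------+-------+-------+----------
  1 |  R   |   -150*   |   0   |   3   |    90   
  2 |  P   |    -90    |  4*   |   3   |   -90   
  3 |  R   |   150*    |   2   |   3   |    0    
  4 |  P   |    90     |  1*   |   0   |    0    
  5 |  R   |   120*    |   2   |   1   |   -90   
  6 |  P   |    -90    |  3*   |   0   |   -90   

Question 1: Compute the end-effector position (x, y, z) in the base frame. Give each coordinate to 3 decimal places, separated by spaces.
after link 1: o_1 = (-2.5981, -1.5000, 0.0000)
after link 2: o_2 = (-4.5981, 1.9641, -3.0000)
after link 3: o_3 = (-5.5801, -0.3349, -0.4019)
after link 4: o_4 = (-6.4462, -0.8349, -0.4019)
after link 5: o_5 = (-8.1782, -1.8349, -1.4019)
after link 6: o_6 = (-6.6782, -4.4330, -1.4019)

-6.678 -4.433 -1.402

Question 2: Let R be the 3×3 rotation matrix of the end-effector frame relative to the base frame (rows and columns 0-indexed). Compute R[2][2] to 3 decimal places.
End-effector z-axis (col 2 of R) = (-0.0000,0.0000,-1.0000)
R[2][2] = -1.0000

-1.000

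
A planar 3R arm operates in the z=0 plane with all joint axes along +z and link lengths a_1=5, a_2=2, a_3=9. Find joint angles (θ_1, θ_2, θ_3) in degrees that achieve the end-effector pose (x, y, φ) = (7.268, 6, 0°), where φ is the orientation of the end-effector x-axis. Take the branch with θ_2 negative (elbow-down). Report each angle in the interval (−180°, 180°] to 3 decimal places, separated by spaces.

122.204 -60.001 -62.203

wrist centre = target − a_3·(cos φ, sin φ) = (-1.7320, 6.0000)
cos θ_2 = (38.9998−5²−2²)/(2·5·2) = 0.5000; θ_2 = -60.0006° (elbow-down)
β = atan2(6.0000,-1.7320) = 106.1017°; ψ = atan2(-1.7321,6.0000) = -16.1022°
θ_1 = β − ψ = 122.2039°
θ_3 = φ − θ_1 − θ_2 = -62.2033° (wrapped to (-180°,180°])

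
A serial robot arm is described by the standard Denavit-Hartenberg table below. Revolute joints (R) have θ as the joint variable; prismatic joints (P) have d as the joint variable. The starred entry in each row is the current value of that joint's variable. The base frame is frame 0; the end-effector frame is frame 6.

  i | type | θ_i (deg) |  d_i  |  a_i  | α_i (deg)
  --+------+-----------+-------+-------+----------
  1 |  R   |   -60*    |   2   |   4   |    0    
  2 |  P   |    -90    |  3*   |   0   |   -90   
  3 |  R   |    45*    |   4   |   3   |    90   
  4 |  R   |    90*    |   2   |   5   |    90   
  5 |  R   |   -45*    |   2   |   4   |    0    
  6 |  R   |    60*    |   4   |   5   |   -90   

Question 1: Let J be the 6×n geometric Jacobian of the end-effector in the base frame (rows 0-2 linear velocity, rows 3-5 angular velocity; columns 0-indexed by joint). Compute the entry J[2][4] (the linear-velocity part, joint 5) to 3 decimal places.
5.415

axis z_4 = (-0.6124,-0.3536,-0.7071); lever o_n−o_4 = (1.0944,-8.2109,-5.3276)
cross product → J_v[:, 4] = (-3.9224,-4.0363,5.4151)
J_ω[:, 4] = z_4
entry J[2][4] = 5.4151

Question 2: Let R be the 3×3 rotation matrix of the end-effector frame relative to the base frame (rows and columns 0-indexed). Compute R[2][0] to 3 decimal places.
0.183

End-effector x-axis (col 0 of R) = (0.3245,-0.9280,0.1830)
R[2][0] = 0.1830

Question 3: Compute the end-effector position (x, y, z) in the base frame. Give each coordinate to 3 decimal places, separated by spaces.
4.533 -21.237 -1.035

after link 1: o_1 = (2.0000, -3.4641, 2.0000)
after link 2: o_2 = (2.0000, -3.4641, 5.0000)
after link 3: o_3 = (2.1629, -7.9889, 2.8787)
after link 4: o_4 = (3.4381, -13.0261, 4.2929)
after link 5: o_5 = (5.3597, -15.1827, 0.8787)
after link 6: o_6 = (4.5325, -21.2370, -1.0347)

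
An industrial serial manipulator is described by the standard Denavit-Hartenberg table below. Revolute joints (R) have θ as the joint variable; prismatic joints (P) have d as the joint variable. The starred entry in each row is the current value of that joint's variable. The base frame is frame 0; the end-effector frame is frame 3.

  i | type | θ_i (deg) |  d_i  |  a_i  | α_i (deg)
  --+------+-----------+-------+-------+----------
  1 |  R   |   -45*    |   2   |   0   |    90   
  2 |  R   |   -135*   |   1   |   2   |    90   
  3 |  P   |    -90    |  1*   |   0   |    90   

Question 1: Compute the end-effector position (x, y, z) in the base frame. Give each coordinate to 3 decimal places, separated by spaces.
after link 1: o_1 = (0.0000, 0.0000, 2.0000)
after link 2: o_2 = (-1.7071, 0.2929, 0.5858)
after link 3: o_3 = (-2.2071, 0.7929, 1.2929)

-2.207 0.793 1.293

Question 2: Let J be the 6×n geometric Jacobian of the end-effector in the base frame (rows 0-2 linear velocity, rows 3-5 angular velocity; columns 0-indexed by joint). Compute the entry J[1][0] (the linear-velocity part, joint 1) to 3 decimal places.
axis z_0 = ẑ; lever o_n−o_0 = (-2.2071,0.7929,1.2929)
cross product → J_v[:, 0] = (-0.7929,-2.2071,0.0000)
J_ω[:, 0] = z_0
entry J[1][0] = -2.2071

-2.207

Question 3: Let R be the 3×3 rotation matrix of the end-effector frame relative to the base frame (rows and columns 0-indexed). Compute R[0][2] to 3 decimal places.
End-effector z-axis (col 2 of R) = (0.5000,-0.5000,0.7071)
R[0][2] = 0.5000

0.500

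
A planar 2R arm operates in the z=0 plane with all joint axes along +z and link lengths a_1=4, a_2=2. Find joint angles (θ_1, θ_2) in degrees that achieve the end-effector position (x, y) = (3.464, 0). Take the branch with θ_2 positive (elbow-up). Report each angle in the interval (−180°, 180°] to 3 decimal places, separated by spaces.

-30.000 120.003

cos θ_2 = (11.9993−4²−2²)/(2·4·2) = -0.5000; θ_2 = 120.0029° (elbow-up)
β = atan2(0.0000,3.4640) = 0.0000°; ψ = atan2(1.7320,2.9999) = 30.0000°
θ_1 = β − ψ = -30.0000°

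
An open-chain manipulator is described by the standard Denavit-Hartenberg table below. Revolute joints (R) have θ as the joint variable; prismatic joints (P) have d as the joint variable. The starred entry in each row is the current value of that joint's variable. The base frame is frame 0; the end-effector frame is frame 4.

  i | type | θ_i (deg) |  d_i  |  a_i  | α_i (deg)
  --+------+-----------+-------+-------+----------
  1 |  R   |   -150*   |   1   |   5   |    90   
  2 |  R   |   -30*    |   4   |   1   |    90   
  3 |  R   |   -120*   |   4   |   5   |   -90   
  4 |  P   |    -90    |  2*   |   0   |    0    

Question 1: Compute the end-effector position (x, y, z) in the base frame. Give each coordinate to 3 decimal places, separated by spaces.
after link 1: o_1 = (-4.3301, -2.5000, 1.0000)
after link 2: o_2 = (-7.0801, 0.5311, 0.5000)
after link 3: o_3 = (-1.3080, -1.1364, -1.7141)
after link 4: o_4 = (-2.1071, -2.7524, -2.5801)

-2.107 -2.752 -2.580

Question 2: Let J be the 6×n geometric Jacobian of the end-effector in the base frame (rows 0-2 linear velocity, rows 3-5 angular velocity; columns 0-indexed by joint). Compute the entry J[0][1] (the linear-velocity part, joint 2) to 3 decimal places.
-3.100

axis z_1 = (-0.5000,0.8660,0.0000); lever o_n−o_1 = (2.2231,-0.2524,-3.5801)
cross product → J_v[:, 1] = (-3.1005,-1.7901,-1.7990)
J_ω[:, 1] = z_1
entry J[0][1] = -3.1005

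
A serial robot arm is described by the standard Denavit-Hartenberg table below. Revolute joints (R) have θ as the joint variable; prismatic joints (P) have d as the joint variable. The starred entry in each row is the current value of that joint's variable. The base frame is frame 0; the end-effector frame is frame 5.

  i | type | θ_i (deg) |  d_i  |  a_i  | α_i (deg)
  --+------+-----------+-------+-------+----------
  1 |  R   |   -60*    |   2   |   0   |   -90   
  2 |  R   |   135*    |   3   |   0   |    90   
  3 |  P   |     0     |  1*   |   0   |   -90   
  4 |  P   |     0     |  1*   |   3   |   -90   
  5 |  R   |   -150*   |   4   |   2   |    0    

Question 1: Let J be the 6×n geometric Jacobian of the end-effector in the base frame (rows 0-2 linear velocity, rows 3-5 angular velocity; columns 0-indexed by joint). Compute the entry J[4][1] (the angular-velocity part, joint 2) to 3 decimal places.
axis z_1 = (0.8660,0.5000,0.0000); lever o_n−o_1 = (2.8212,5.1136,1.2247)
cross product → J_v[:, 1] = (0.6124,-1.0607,3.0179)
J_ω[:, 1] = z_1
entry J[4][1] = 0.5000

0.500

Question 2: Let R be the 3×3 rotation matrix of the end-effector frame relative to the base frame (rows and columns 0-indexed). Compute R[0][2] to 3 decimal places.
End-effector z-axis (col 2 of R) = (-0.3536,0.6124,0.7071)
R[0][2] = -0.3536

-0.354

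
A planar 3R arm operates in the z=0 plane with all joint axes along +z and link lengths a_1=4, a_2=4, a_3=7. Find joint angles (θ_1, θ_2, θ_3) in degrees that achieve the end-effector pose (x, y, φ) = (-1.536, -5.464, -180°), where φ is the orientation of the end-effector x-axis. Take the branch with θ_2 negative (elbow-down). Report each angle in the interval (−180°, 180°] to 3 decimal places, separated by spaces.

-29.996 -30.008 -119.996

wrist centre = target − a_3·(cos φ, sin φ) = (5.4640, -5.4640)
cos θ_2 = (59.7106−4²−4²)/(2·4·4) = 0.8660; θ_2 = -30.0080° (elbow-down)
β = atan2(-5.4640,5.4640) = -45.0000°; ψ = atan2(-2.0005,7.4638) = -15.0040°
θ_1 = β − ψ = -29.9960°
θ_3 = φ − θ_1 − θ_2 = -119.9960° (wrapped to (-180°,180°])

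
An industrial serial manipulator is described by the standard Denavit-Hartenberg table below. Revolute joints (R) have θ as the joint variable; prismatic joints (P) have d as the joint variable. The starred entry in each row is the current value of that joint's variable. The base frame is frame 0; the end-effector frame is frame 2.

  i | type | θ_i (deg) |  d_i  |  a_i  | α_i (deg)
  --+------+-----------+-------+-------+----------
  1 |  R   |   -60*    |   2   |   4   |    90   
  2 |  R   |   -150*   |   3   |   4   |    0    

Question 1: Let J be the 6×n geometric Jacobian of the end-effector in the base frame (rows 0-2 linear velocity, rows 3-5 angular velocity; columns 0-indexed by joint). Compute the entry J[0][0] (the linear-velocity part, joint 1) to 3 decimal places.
1.964

axis z_0 = ẑ; lever o_n−o_0 = (-2.3301,-1.9641,0.0000)
cross product → J_v[:, 0] = (1.9641,-2.3301,0.0000)
J_ω[:, 0] = z_0
entry J[0][0] = 1.9641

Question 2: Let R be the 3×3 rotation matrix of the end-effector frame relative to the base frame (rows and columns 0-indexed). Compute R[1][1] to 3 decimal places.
-0.433

End-effector y-axis (col 1 of R) = (0.2500,-0.4330,-0.8660)
R[1][1] = -0.4330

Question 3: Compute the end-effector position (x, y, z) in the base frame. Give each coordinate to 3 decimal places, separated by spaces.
-2.330 -1.964 0.000

after link 1: o_1 = (2.0000, -3.4641, 2.0000)
after link 2: o_2 = (-2.3301, -1.9641, 0.0000)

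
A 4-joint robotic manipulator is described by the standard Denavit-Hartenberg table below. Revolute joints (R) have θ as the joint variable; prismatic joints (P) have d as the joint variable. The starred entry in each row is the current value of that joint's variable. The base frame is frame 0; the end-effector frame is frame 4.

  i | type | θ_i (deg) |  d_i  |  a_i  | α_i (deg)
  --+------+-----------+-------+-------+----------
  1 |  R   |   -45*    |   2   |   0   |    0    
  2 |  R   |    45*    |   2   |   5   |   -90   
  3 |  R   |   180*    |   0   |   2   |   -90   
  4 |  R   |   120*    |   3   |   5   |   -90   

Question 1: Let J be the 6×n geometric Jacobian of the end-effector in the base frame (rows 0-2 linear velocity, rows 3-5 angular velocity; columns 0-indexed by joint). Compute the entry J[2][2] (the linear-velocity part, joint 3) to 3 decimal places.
-0.500

axis z_2 = (0.0000,1.0000,0.0000); lever o_n−o_2 = (0.5000,-4.3301,3.0000)
cross product → J_v[:, 2] = (3.0000,0.0000,-0.5000)
J_ω[:, 2] = z_2
entry J[2][2] = -0.5000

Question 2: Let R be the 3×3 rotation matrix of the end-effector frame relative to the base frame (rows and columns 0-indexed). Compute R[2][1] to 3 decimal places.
-1.000

End-effector y-axis (col 1 of R) = (0.0000,0.0000,-1.0000)
R[2][1] = -1.0000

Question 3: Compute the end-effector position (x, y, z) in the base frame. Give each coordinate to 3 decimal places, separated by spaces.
after link 1: o_1 = (0.0000, 0.0000, 2.0000)
after link 2: o_2 = (5.0000, 0.0000, 4.0000)
after link 3: o_3 = (3.0000, 0.0000, 4.0000)
after link 4: o_4 = (5.5000, -4.3301, 7.0000)

5.500 -4.330 7.000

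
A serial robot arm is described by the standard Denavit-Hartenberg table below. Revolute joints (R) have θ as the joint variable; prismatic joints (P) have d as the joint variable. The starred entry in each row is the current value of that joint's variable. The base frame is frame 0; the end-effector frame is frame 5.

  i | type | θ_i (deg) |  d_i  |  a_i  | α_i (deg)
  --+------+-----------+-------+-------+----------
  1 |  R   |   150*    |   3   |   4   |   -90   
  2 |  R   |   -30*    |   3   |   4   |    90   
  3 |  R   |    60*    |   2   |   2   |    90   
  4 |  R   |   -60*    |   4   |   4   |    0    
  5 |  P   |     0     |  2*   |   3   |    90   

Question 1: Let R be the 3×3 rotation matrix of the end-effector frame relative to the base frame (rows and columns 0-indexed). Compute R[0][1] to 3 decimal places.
-0.400

End-effector y-axis (col 1 of R) = (-0.3995,0.8080,0.4330)
R[0][1] = -0.3995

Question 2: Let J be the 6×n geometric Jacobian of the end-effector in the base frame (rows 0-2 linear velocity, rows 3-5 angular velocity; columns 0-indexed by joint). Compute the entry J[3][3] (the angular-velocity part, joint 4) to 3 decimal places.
axis z_3 = (-0.3995,0.8080,0.4330); lever o_n−o_3 = (-7.8502,4.4964,-1.7769)
cross product → J_v[:, 3] = (-3.3828,-4.1091,4.5466)
J_ω[:, 3] = z_3
entry J[3][3] = -0.3995

-0.400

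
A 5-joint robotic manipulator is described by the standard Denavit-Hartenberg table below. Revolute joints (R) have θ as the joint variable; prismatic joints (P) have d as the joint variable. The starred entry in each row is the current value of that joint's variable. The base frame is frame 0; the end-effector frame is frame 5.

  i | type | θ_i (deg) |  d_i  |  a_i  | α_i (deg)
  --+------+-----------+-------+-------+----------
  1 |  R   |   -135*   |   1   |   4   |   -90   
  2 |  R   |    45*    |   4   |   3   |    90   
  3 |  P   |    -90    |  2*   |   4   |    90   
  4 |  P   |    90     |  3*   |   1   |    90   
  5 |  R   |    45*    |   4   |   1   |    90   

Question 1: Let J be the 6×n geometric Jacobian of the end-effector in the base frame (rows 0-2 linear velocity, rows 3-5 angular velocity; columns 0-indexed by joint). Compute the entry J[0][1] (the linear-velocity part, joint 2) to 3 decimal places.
-2.207

axis z_1 = (0.7071,-0.7071,0.0000); lever o_n−o_1 = (-4.3284,1.3284,3.1213)
cross product → J_v[:, 1] = (-2.2071,-2.2071,-2.1213)
J_ω[:, 1] = z_1
entry J[0][1] = -2.2071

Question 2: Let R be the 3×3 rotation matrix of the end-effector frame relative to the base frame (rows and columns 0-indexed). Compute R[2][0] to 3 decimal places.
End-effector x-axis (col 0 of R) = (-0.0000,0.0000,1.0000)
R[2][0] = 1.0000

1.000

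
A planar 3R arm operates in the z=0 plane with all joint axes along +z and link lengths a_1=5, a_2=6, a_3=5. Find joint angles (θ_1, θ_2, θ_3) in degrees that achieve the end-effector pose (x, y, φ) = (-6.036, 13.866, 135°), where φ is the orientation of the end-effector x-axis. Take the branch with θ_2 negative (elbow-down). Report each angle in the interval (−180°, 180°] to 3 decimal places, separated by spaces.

119.992 -29.982 44.990

wrist centre = target − a_3·(cos φ, sin φ) = (-2.5005, 10.3305)
cos θ_2 = (112.9709−5²−6²)/(2·5·6) = 0.8662; θ_2 = -29.9822° (elbow-down)
β = atan2(10.3305,-2.5005) = 103.6066°; ψ = atan2(-2.9984,10.1971) = -16.3856°
θ_1 = β − ψ = 119.9922°
θ_3 = φ − θ_1 − θ_2 = 44.9899° (wrapped to (-180°,180°])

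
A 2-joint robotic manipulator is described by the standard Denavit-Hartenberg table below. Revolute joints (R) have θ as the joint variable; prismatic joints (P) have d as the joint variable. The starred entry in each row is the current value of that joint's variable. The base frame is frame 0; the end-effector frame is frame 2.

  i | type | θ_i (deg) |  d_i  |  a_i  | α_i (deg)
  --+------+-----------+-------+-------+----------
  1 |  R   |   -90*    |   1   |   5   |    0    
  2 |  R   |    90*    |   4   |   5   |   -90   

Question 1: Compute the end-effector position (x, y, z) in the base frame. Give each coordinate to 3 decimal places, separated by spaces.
after link 1: o_1 = (0.0000, -5.0000, 1.0000)
after link 2: o_2 = (5.0000, -5.0000, 5.0000)

5.000 -5.000 5.000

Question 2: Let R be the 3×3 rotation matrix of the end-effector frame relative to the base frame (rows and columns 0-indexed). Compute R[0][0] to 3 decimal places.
1.000

End-effector x-axis (col 0 of R) = (1.0000,0.0000,0.0000)
R[0][0] = 1.0000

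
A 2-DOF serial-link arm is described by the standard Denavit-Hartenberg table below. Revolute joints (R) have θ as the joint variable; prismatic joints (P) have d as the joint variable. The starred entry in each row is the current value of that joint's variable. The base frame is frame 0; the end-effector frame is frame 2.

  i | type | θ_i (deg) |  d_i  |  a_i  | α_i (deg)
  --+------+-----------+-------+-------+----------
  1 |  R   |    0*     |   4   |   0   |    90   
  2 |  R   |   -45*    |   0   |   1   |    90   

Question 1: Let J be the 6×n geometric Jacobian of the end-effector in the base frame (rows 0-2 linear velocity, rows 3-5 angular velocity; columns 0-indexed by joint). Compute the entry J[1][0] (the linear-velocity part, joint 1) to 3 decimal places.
0.707

axis z_0 = ẑ; lever o_n−o_0 = (0.7071,-0.0000,3.2929)
cross product → J_v[:, 0] = (0.0000,0.7071,-0.0000)
J_ω[:, 0] = z_0
entry J[1][0] = 0.7071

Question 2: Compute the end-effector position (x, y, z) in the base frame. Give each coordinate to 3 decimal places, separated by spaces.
0.707 -0.000 3.293

after link 1: o_1 = (0.0000, 0.0000, 4.0000)
after link 2: o_2 = (0.7071, -0.0000, 3.2929)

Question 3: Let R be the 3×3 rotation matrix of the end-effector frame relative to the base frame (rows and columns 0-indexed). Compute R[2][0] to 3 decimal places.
-0.707

End-effector x-axis (col 0 of R) = (0.7071,-0.0000,-0.7071)
R[2][0] = -0.7071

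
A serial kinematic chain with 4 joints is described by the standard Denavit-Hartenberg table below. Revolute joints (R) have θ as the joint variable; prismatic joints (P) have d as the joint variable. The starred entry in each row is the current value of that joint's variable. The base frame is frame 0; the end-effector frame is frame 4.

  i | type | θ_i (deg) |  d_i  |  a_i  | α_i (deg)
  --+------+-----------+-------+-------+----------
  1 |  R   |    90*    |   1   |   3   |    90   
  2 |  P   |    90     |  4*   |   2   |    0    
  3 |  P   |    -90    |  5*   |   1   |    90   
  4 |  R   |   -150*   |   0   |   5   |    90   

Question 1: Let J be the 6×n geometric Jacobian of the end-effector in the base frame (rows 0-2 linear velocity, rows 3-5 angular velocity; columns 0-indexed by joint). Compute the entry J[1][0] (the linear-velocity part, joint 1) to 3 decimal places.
axis z_0 = ẑ; lever o_n−o_0 = (6.5000,-0.3301,3.0000)
cross product → J_v[:, 0] = (0.3301,6.5000,-0.0000)
J_ω[:, 0] = z_0
entry J[1][0] = 6.5000

6.500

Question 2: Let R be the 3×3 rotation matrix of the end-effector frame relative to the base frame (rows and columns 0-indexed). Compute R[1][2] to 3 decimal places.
End-effector z-axis (col 2 of R) = (0.8660,-0.5000,0.0000)
R[1][2] = -0.5000

-0.500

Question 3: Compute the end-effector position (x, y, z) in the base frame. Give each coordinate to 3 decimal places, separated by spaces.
6.500 -0.330 3.000

after link 1: o_1 = (0.0000, 3.0000, 1.0000)
after link 2: o_2 = (4.0000, 3.0000, 3.0000)
after link 3: o_3 = (9.0000, 4.0000, 3.0000)
after link 4: o_4 = (6.5000, -0.3301, 3.0000)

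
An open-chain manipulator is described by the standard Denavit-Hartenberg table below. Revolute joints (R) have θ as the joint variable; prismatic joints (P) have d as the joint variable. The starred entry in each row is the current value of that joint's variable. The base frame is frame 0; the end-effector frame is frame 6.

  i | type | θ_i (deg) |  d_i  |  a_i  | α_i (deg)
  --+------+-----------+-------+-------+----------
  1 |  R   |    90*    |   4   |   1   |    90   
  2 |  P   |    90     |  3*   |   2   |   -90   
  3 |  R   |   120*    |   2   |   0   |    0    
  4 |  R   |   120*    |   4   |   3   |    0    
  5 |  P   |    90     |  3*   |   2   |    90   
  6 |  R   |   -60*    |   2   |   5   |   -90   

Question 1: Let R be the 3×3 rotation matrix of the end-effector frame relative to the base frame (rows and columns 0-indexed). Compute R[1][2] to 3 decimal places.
-0.500

End-effector z-axis (col 2 of R) = (0.4330,-0.5000,0.7500)
R[1][2] = -0.5000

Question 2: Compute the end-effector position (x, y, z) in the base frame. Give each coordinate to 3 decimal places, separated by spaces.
9.580 -3.670 7.397

after link 1: o_1 = (0.0000, 1.0000, 4.0000)
after link 2: o_2 = (3.0000, 1.0000, 6.0000)
after link 3: o_3 = (3.0000, -1.0000, 6.0000)
after link 4: o_4 = (5.5981, -5.0000, 4.5000)
after link 5: o_5 = (6.5981, -8.0000, 6.2321)
after link 6: o_6 = (9.5801, -3.6699, 7.3971)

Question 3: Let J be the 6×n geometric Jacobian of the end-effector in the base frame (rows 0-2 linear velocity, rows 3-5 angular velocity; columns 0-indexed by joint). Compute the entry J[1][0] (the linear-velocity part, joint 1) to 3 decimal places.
axis z_0 = ẑ; lever o_n−o_0 = (9.5801,-3.6699,7.3971)
cross product → J_v[:, 0] = (3.6699,9.5801,-0.0000)
J_ω[:, 0] = z_0
entry J[1][0] = 9.5801

9.580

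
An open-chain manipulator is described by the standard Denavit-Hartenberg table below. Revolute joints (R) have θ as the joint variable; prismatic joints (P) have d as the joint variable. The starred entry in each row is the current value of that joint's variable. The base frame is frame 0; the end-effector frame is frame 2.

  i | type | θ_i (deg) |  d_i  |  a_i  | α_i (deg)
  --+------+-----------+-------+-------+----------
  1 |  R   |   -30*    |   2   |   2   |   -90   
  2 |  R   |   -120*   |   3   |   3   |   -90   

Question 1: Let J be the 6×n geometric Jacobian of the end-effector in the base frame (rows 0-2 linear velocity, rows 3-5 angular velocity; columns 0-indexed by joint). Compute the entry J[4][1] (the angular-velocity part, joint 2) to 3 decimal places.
axis z_1 = (0.5000,0.8660,0.0000); lever o_n−o_1 = (0.2010,3.3481,2.5981)
cross product → J_v[:, 1] = (2.2500,-1.2990,1.5000)
J_ω[:, 1] = z_1
entry J[4][1] = 0.8660

0.866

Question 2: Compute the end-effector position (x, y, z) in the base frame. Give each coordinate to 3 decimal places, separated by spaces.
1.933 2.348 4.598

after link 1: o_1 = (1.7321, -1.0000, 2.0000)
after link 2: o_2 = (1.9330, 2.3481, 4.5981)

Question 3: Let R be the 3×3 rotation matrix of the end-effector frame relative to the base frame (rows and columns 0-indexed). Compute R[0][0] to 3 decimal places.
-0.433

End-effector x-axis (col 0 of R) = (-0.4330,0.2500,0.8660)
R[0][0] = -0.4330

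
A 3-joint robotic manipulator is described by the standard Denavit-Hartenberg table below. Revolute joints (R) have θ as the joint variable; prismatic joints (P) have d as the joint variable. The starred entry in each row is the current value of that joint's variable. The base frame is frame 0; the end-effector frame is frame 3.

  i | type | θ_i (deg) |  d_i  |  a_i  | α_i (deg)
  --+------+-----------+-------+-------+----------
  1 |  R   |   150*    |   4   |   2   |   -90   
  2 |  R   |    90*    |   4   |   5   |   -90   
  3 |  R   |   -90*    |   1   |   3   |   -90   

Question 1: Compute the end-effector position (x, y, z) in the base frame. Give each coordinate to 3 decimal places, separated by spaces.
after link 1: o_1 = (-1.7321, 1.0000, 4.0000)
after link 2: o_2 = (-3.7321, -2.4641, -1.0000)
after link 3: o_3 = (-4.3660, -5.5622, -1.0000)

-4.366 -5.562 -1.000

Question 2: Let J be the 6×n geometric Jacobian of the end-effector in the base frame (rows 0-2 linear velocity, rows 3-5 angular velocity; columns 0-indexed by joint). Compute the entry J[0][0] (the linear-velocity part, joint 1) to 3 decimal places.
axis z_0 = ẑ; lever o_n−o_0 = (-4.3660,-5.5622,-1.0000)
cross product → J_v[:, 0] = (5.5622,-4.3660,0.0000)
J_ω[:, 0] = z_0
entry J[0][0] = 5.5622

5.562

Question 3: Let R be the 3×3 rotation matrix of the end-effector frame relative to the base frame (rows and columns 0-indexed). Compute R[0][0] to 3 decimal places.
End-effector x-axis (col 0 of R) = (-0.5000,-0.8660,0.0000)
R[0][0] = -0.5000

-0.500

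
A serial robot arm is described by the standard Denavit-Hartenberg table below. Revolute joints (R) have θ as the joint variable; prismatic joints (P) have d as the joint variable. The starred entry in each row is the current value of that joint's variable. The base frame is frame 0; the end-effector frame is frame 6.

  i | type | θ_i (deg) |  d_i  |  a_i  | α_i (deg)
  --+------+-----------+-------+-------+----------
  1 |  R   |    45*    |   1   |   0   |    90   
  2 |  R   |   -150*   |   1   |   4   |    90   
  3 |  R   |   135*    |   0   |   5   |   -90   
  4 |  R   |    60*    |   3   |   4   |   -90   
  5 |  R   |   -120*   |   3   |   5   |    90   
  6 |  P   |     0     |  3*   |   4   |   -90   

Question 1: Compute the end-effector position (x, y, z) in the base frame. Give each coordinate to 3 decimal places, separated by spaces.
after link 1: o_1 = (0.0000, 0.0000, 1.0000)
after link 2: o_2 = (-1.7424, -3.1566, -1.0000)
after link 3: o_3 = (2.9227, -3.4915, 0.7678)
after link 4: o_4 = (5.8125, 0.3983, -0.4645)
after link 5: o_5 = (1.6970, 4.4610, 0.2819)
after link 6: o_6 = (-1.9875, 5.0396, 3.6121)

-1.987 5.040 3.612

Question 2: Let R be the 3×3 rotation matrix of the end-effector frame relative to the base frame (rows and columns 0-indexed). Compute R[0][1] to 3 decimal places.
End-effector y-axis (col 1 of R) = (0.6357,0.7027,-0.3196)
R[0][1] = 0.6357

0.636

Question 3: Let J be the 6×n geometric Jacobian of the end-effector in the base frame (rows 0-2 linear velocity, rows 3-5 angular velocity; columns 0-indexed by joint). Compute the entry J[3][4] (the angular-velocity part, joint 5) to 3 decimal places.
axis z_4 = (-0.6312,0.2348,-0.7392); lever o_n−o_4 = (-7.8000,4.6414,4.0765)
cross product → J_v[:, 4] = (4.3880,8.3390,-1.0984)
J_ω[:, 4] = z_4
entry J[3][4] = -0.6312

-0.631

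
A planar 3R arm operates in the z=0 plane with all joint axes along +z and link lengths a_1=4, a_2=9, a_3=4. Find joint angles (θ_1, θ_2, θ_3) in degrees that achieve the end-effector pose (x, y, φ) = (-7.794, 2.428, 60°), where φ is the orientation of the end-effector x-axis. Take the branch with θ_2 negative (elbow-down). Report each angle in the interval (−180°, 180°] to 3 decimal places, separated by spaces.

-107.921 -90.003 -102.076

wrist centre = target − a_3·(cos φ, sin φ) = (-9.7940, -1.0361)
cos θ_2 = (96.9959−4²−9²)/(2·4·9) = -0.0001; θ_2 = -90.0032° (elbow-down)
β = atan2(-1.0361,-9.7940) = -173.9612°; ψ = atan2(-9.0000,3.9995) = -66.0402°
θ_1 = β − ψ = -107.9210°
θ_3 = φ − θ_1 − θ_2 = -102.0758° (wrapped to (-180°,180°])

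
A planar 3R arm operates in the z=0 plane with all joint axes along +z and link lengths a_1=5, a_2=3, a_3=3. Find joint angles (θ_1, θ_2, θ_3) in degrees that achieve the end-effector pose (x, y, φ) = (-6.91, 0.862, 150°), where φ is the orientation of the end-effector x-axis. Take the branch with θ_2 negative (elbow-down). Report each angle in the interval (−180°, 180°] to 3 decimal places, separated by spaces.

-134.997 -120.001 44.997

wrist centre = target − a_3·(cos φ, sin φ) = (-4.3119, -0.6380)
cos θ_2 = (18.9997−5²−3²)/(2·5·3) = -0.5000; θ_2 = -120.0006° (elbow-down)
β = atan2(-0.6380,-4.3119) = -171.5835°; ψ = atan2(-2.5981,3.5000) = -36.5868°
θ_1 = β − ψ = -134.9967°
θ_3 = φ − θ_1 − θ_2 = 44.9973° (wrapped to (-180°,180°])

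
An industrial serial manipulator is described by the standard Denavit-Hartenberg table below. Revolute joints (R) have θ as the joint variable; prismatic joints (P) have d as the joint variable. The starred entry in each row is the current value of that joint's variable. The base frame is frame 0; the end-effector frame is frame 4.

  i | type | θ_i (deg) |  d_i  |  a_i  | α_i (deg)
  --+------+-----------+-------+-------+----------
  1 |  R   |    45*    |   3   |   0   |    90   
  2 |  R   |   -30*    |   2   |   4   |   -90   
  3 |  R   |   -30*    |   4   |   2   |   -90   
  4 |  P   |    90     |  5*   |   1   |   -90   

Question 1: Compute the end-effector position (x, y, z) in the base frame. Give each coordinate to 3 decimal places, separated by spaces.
after link 1: o_1 = (0.0000, 0.0000, 3.0000)
after link 2: o_2 = (3.8637, 1.0353, 1.0000)
after link 3: o_3 = (7.0457, 2.8030, 3.5981)
after link 4: o_4 = (5.1612, 7.0423, 1.4821)

5.161 7.042 1.482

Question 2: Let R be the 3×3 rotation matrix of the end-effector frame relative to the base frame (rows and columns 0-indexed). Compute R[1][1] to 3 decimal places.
End-effector y-axis (col 1 of R) = (0.3062,-0.9186,0.2500)
R[1][1] = -0.9186

-0.919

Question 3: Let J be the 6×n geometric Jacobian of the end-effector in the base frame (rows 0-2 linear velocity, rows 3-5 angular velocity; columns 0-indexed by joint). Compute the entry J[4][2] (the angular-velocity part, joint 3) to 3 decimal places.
axis z_2 = (0.3536,0.3536,0.8660); lever o_n−o_2 = (1.2975,6.0070,0.4821)
cross product → J_v[:, 2] = (-5.0318,0.9532,1.6651)
J_ω[:, 2] = z_2
entry J[4][2] = 0.3536

0.354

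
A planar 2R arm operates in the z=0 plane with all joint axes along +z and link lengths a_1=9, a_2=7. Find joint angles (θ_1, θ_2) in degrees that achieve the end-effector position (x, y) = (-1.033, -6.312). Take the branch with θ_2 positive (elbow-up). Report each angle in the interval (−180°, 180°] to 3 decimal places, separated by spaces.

-150.002 134.998

cos θ_2 = (40.9084−9²−7²)/(2·9·7) = -0.7071; θ_2 = 134.9975° (elbow-up)
β = atan2(-6.3120,-1.0330) = -99.2944°; ψ = atan2(4.9500,4.0505) = 50.7071°
θ_1 = β − ψ = -150.0016°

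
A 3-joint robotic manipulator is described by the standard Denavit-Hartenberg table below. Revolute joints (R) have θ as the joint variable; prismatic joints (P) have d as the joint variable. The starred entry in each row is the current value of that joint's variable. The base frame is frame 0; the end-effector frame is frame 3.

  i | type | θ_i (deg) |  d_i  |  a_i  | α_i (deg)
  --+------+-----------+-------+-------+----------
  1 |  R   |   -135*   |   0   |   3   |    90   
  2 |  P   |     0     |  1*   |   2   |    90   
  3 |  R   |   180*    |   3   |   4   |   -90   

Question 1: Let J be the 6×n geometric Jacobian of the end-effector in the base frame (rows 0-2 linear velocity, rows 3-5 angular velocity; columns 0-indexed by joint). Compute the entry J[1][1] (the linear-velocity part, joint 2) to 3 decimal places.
prismatic axis z_1 = (-0.7071,0.7071,0.0000)
J_v[:, 1] = z_1; J_ω[:, 1] = (0,0,0)
entry J[1][1] = 0.7071

0.707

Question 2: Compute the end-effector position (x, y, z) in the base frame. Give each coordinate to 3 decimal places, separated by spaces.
after link 1: o_1 = (-2.1213, -2.1213, 0.0000)
after link 2: o_2 = (-4.2426, -2.8284, 0.0000)
after link 3: o_3 = (-1.4142, 0.0000, -3.0000)

-1.414 0.000 -3.000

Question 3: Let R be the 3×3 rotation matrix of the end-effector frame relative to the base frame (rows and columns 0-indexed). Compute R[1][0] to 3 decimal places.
0.707

End-effector x-axis (col 0 of R) = (0.7071,0.7071,0.0000)
R[1][0] = 0.7071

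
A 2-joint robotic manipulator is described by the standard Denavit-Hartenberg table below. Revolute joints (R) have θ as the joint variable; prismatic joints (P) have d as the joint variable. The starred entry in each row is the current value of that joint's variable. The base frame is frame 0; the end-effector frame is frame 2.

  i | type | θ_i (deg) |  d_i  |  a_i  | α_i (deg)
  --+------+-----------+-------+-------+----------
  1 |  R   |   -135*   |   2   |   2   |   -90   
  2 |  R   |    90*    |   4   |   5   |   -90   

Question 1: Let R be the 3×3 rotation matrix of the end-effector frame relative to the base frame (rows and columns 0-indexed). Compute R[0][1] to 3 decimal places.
End-effector y-axis (col 1 of R) = (-0.7071,0.7071,-0.0000)
R[0][1] = -0.7071

-0.707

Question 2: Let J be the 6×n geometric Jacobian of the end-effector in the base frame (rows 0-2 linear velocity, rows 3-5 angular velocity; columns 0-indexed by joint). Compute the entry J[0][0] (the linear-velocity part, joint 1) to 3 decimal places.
4.243

axis z_0 = ẑ; lever o_n−o_0 = (1.4142,-4.2426,-3.0000)
cross product → J_v[:, 0] = (4.2426,1.4142,-0.0000)
J_ω[:, 0] = z_0
entry J[0][0] = 4.2426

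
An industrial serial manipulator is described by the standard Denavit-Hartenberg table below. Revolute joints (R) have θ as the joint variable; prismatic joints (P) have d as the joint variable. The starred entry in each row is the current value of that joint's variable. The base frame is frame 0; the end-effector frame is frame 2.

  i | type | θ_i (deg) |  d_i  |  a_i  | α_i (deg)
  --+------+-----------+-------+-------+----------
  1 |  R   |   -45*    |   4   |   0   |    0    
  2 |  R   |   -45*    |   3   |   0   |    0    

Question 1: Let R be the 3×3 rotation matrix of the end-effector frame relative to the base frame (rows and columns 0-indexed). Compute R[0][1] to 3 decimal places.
1.000

End-effector y-axis (col 1 of R) = (1.0000,0.0000,0.0000)
R[0][1] = 1.0000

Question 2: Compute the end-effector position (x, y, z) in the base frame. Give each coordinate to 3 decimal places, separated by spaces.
after link 1: o_1 = (0.0000, 0.0000, 4.0000)
after link 2: o_2 = (0.0000, 0.0000, 7.0000)

0.000 0.000 7.000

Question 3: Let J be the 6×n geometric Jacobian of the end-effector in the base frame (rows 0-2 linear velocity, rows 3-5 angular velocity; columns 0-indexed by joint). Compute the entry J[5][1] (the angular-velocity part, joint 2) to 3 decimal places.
axis z_1 = (0.0000,0.0000,1.0000); lever o_n−o_1 = (0.0000,0.0000,3.0000)
cross product → J_v[:, 1] = (0.0000,0.0000,0.0000)
J_ω[:, 1] = z_1
entry J[5][1] = 1.0000

1.000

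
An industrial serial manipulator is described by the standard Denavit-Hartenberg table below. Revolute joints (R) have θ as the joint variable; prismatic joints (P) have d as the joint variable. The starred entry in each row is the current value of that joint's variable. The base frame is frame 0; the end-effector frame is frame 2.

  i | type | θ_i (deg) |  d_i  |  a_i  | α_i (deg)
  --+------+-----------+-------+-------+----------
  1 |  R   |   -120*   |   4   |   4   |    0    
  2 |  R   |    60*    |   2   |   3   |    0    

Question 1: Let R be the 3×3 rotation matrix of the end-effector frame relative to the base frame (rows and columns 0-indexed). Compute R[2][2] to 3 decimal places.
End-effector z-axis (col 2 of R) = (0.0000,0.0000,1.0000)
R[2][2] = 1.0000

1.000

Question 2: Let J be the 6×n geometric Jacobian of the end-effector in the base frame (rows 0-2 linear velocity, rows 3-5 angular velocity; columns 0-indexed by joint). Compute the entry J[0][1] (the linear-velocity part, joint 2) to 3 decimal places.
2.598

axis z_1 = (0.0000,0.0000,1.0000); lever o_n−o_1 = (1.5000,-2.5981,2.0000)
cross product → J_v[:, 1] = (2.5981,1.5000,-0.0000)
J_ω[:, 1] = z_1
entry J[0][1] = 2.5981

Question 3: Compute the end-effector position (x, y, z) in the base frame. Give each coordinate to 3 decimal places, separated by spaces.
-0.500 -6.062 6.000

after link 1: o_1 = (-2.0000, -3.4641, 4.0000)
after link 2: o_2 = (-0.5000, -6.0622, 6.0000)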